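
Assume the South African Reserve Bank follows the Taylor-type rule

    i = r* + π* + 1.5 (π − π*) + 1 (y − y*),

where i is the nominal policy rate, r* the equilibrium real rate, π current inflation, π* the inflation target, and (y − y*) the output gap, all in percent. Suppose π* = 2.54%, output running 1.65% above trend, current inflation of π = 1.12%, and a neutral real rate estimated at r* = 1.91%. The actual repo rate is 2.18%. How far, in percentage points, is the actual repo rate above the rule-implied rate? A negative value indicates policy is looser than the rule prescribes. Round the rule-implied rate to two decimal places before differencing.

Output 1.65% above potential → (y − y*) = 1.65.
i = 1.91 + 2.54 + 1.5 × (1.12 − 2.54) + 1 × 1.65
   = 1.91 + 2.54 − 2.13 + 1.65 = 3.97
Deviation = 2.18 − 3.97 = -1.79 pp.

-1.79 pp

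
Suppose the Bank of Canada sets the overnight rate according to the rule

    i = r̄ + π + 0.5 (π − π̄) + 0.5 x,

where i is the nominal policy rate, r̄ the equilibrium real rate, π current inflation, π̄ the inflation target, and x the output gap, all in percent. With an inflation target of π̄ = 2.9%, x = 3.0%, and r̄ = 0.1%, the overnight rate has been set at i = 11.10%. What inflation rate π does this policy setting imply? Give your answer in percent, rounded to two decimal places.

Collecting π: i = r̄ + (1 + 0.5) π − 0.5 π̄ + 0.5 x
1.5 π = 11.10 − 0.1 + 0.5 × 2.9 − 0.5 × 3.0 = 10.95
π = 10.95 / 1.5 = 7.30

7.30%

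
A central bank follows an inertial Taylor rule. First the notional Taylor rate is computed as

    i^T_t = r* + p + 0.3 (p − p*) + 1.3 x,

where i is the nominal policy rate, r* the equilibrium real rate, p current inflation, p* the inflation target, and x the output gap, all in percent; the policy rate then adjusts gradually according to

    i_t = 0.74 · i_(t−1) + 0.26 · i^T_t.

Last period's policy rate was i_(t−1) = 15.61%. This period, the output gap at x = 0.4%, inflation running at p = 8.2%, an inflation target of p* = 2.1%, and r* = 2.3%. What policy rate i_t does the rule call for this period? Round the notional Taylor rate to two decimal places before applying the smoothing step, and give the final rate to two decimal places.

i^T_t = 2.3 + 8.2 + 0.3 × (8.2 − 2.1) + 1.3 × 0.4
   = 2.3 + 8.2 + 1.83 + 0.52 = 12.85
i_t = 0.74 × 15.61 + 0.26 × 12.85 = 11.5514 + 3.341 = 14.89

14.89%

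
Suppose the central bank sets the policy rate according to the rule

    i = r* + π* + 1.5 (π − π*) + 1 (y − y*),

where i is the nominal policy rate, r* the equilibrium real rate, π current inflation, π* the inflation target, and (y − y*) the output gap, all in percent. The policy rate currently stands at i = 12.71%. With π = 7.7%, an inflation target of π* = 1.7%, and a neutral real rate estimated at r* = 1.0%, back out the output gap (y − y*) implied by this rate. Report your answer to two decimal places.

1 (y − y*) = 12.71 − 1.0 − 1.7 − 1.5 × (7.7 − 1.7) = 1.01
(y − y*) = 1.01 / 1 = 1.01

1.01%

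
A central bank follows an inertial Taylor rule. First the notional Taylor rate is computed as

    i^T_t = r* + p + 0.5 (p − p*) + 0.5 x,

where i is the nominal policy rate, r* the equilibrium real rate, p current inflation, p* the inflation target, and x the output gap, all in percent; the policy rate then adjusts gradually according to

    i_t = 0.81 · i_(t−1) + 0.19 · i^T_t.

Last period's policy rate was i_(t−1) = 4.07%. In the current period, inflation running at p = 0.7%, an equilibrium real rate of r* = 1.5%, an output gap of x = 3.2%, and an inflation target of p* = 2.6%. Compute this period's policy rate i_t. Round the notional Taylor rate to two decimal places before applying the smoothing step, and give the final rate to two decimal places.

3.84%

i^T_t = 1.5 + 0.7 + 0.5 × (0.7 − 2.6) + 0.5 × 3.2
   = 1.5 + 0.7 − 0.95 + 1.6 = 2.85
i_t = 0.81 × 4.07 + 0.19 × 2.85 = 3.2967 + 0.5415 = 3.84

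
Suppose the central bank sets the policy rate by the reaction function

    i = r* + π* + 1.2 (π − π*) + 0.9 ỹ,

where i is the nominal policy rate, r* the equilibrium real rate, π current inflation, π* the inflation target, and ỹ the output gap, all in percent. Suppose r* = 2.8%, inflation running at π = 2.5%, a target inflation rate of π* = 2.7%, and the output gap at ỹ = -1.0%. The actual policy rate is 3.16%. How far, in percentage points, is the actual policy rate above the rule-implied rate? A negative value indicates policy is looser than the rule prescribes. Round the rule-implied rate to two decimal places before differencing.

i = 2.8 + 2.7 + 1.2 × (2.5 − 2.7) + 0.9 × (-1.0)
   = 2.8 + 2.7 − 0.24 − 0.9 = 4.36
Deviation = 3.16 − 4.36 = -1.20 pp.

-1.20 pp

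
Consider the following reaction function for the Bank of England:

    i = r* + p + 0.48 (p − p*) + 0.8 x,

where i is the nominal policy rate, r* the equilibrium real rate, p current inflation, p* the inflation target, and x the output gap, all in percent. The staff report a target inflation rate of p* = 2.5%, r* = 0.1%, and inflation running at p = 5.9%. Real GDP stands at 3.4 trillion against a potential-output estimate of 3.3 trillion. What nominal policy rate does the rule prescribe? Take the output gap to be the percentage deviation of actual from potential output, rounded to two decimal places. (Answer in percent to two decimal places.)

10.06%

Output gap = 100 × (3.4 − 3.3) / 3.3 = 3.03%.
i = 0.10 + 5.90 + 0.48 × (5.90 − 2.50) + 0.8 × 3.03
   = 0.10 + 5.9 + 1.632 + 2.424 = 10.06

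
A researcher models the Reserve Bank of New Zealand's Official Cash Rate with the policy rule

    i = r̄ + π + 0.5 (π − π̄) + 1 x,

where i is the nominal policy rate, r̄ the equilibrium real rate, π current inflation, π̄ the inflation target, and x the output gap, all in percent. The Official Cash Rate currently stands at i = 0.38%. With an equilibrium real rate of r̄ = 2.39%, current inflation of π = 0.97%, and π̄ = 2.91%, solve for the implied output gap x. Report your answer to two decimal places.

1 x = 0.38 − 2.39 − 0.97 − 0.5 × (0.97 − 2.91) = -2.01
x = -2.01 / 1 = -2.01

-2.01%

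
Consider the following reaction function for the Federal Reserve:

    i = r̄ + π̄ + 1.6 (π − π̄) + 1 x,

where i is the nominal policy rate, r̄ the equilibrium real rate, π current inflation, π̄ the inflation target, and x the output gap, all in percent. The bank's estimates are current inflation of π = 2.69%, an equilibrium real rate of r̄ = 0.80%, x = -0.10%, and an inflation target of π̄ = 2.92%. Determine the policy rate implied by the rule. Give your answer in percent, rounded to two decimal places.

3.25%

i = 0.80 + 2.92 + 1.6 × (2.69 − 2.92) + 1 × (-0.10)
   = 0.80 + 2.92 − 0.368 − 0.1 = 3.25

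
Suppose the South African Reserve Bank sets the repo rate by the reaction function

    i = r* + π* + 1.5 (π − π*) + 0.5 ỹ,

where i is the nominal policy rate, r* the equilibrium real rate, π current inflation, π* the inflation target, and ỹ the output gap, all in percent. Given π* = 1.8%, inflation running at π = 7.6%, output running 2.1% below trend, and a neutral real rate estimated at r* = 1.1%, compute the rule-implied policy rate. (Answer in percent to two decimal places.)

10.55%

Output 2.1% below potential → ỹ = -2.1.
i = 1.1 + 1.8 + 1.5 × (7.6 − 1.8) + 0.5 × (-2.1)
   = 1.1 + 1.8 + 8.7 − 1.05 = 10.55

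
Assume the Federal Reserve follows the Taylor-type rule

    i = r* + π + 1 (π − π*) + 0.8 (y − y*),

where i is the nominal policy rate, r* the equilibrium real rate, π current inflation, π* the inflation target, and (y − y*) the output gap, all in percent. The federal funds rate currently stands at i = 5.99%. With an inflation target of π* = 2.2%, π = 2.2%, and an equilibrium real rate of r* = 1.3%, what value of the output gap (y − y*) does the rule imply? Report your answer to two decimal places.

0.8 (y − y*) = 5.99 − 1.3 − 2.2 − 1 × (2.2 − 2.2) = 2.49
(y − y*) = 2.49 / 0.8 = 3.11

3.11%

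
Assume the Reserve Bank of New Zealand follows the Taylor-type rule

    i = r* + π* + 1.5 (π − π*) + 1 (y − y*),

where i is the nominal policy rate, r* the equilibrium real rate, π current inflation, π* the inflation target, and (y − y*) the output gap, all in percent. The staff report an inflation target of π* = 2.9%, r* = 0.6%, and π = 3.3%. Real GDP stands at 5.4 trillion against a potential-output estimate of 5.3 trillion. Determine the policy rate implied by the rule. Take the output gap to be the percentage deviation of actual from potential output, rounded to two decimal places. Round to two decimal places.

5.99%

Output gap = 100 × (5.4 − 5.3) / 5.3 = 1.89%.
i = 0.60 + 2.90 + 1.5 × (3.30 − 2.90) + 1 × 1.89
   = 0.60 + 2.9 + 0.6 + 1.89 = 5.99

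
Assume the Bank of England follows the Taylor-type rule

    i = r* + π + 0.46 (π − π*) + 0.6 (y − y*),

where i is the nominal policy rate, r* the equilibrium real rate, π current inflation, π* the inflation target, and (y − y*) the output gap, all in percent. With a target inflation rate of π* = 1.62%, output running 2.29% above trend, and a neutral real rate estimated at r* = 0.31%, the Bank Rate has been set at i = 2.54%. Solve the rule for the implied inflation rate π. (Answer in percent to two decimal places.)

Output 2.29% above potential → (y − y*) = 2.29.
Collecting π: i = r* + (1 + 0.46) π − 0.46 π* + 0.6 (y − y*)
1.46 π = 2.54 − 0.31 + 0.46 × 1.62 − 0.6 × 2.29 = 1.6012
π = 1.6012 / 1.46 = 1.10

1.10%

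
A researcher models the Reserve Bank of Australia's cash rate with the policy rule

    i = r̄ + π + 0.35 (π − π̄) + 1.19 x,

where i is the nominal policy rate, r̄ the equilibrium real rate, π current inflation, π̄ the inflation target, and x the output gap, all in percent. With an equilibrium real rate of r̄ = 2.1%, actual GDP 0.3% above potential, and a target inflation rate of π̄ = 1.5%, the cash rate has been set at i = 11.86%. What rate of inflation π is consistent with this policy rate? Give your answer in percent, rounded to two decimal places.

Output 0.3% above potential → x = 0.3.
Collecting π: i = r̄ + (1 + 0.35) π − 0.35 π̄ + 1.19 x
1.35 π = 11.86 − 2.1 + 0.35 × 1.5 − 1.19 × 0.3 = 9.928
π = 9.928 / 1.35 = 7.35

7.35%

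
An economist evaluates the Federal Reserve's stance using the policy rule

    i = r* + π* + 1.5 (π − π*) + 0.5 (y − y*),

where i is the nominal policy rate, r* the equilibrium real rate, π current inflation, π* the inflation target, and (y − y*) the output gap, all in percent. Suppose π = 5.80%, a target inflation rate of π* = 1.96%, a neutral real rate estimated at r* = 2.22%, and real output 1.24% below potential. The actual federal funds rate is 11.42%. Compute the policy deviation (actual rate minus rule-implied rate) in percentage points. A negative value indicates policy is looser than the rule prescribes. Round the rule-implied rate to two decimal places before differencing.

2.10 pp

Output 1.24% below potential → (y − y*) = -1.24.
i = 2.22 + 1.96 + 1.5 × (5.80 − 1.96) + 0.5 × (-1.24)
   = 2.22 + 1.96 + 5.76 − 0.62 = 9.32
Deviation = 11.42 − 9.32 = 2.10 pp.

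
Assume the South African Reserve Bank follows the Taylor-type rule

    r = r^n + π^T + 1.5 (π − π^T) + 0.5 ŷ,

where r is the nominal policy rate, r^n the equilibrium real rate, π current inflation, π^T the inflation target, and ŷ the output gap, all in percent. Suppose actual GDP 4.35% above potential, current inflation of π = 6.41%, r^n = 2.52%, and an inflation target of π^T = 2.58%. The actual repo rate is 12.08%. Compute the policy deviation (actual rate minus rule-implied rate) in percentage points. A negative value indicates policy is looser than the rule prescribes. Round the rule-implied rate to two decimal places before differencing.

Output 4.35% above potential → ŷ = 4.35.
r = 2.52 + 2.58 + 1.5 × (6.41 − 2.58) + 0.5 × 4.35
   = 2.52 + 2.58 + 5.745 + 2.175 = 13.02
Deviation = 12.08 − 13.02 = -0.94 pp.

-0.94 pp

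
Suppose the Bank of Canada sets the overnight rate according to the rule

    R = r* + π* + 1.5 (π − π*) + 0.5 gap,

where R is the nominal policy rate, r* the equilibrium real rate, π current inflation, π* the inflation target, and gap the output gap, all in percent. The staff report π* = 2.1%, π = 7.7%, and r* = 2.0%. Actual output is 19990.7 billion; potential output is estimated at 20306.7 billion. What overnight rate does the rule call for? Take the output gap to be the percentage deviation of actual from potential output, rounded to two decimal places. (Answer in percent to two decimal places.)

11.72%

Output gap = 100 × (19990.7 − 20306.7) / 20306.7 = -1.56%.
R = 2.00 + 2.10 + 1.5 × (7.70 − 2.10) + 0.5 × (-1.56)
   = 2.00 + 2.1 + 8.4 − 0.78 = 11.72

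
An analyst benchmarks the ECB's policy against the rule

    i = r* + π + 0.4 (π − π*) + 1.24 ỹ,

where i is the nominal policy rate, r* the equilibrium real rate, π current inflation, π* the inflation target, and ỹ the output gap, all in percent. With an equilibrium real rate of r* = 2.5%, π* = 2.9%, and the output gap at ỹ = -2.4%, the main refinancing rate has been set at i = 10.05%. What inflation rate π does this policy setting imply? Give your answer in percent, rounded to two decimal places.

Collecting π: i = r* + (1 + 0.4) π − 0.4 π* + 1.24 ỹ
1.4 π = 10.05 − 2.5 + 0.4 × 2.9 − 1.24 × (-2.4) = 11.686
π = 11.686 / 1.4 = 8.35

8.35%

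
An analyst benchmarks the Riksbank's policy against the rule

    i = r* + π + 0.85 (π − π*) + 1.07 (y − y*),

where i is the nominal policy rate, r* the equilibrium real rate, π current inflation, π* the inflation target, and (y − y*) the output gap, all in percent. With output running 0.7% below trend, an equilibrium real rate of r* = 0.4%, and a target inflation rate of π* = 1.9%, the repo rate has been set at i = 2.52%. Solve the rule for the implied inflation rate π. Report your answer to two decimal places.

2.42%

Output 0.7% below potential → (y − y*) = -0.7.
Collecting π: i = r* + (1 + 0.85) π − 0.85 π* + 1.07 (y − y*)
1.85 π = 2.52 − 0.4 + 0.85 × 1.9 − 1.07 × (-0.7) = 4.484
π = 4.484 / 1.85 = 2.42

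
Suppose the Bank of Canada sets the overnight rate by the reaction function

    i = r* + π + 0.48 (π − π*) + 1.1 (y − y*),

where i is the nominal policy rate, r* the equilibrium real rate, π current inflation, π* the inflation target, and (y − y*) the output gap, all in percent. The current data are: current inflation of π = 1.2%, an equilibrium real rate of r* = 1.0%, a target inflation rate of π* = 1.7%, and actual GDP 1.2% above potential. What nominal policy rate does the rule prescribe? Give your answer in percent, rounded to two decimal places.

3.28%

Output 1.2% above potential → (y − y*) = 1.2.
i = 1.0 + 1.2 + 0.48 × (1.2 − 1.7) + 1.1 × 1.2
   = 1.0 + 1.2 − 0.24 + 1.32 = 3.28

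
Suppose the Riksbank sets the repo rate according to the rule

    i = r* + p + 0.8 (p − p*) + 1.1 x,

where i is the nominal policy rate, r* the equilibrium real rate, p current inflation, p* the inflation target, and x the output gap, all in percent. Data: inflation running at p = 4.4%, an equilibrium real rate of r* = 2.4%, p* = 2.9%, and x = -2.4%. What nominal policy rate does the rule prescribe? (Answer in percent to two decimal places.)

5.36%

i = 2.4 + 4.4 + 0.8 × (4.4 − 2.9) + 1.1 × (-2.4)
   = 2.4 + 4.4 + 1.2 − 2.64 = 5.36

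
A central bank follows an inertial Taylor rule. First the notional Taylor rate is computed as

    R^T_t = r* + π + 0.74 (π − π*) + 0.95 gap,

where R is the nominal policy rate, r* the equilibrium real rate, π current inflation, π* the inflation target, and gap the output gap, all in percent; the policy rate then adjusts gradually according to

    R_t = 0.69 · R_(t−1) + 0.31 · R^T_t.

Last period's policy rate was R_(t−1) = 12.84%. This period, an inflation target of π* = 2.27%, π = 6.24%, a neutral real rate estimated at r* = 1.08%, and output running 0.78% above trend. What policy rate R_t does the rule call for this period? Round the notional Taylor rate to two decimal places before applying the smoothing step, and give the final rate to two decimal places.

12.27%

Output 0.78% above potential → gap = 0.78.
R^T_t = 1.08 + 6.24 + 0.74 × (6.24 − 2.27) + 0.95 × 0.78
   = 1.08 + 6.24 + 2.9378 + 0.741 = 11.00
R_t = 0.69 × 12.84 + 0.31 × 11.00 = 8.8596 + 3.41 = 12.27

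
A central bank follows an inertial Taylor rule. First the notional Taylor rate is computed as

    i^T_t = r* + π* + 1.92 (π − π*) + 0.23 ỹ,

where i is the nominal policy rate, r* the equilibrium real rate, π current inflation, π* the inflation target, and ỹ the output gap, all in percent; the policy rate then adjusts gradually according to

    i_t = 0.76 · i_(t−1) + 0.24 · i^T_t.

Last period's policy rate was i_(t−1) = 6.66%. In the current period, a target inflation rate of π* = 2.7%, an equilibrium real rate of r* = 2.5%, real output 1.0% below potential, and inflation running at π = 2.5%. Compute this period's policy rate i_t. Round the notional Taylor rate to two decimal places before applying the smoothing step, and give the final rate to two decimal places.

6.16%

Output 1.0% below potential → ỹ = -1.0.
i^T_t = 2.5 + 2.7 + 1.92 × (2.5 − 2.7) + 0.23 × (-1.0)
   = 2.5 + 2.7 − 0.384 − 0.23 = 4.59
i_t = 0.76 × 6.66 + 0.24 × 4.59 = 5.0616 + 1.1016 = 6.16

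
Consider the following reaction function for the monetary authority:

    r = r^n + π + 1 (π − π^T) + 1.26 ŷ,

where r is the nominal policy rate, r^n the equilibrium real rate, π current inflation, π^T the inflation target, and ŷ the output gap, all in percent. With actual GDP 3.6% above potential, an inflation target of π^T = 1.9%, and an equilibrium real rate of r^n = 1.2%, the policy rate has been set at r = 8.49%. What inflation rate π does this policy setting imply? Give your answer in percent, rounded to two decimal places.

2.33%

Output 3.6% above potential → ŷ = 3.6.
Collecting π: r = r^n + (1 + 1) π − 1 π^T + 1.26 ŷ
2 π = 8.49 − 1.2 + 1 × 1.9 − 1.26 × 3.6 = 4.654
π = 4.654 / 2 = 2.33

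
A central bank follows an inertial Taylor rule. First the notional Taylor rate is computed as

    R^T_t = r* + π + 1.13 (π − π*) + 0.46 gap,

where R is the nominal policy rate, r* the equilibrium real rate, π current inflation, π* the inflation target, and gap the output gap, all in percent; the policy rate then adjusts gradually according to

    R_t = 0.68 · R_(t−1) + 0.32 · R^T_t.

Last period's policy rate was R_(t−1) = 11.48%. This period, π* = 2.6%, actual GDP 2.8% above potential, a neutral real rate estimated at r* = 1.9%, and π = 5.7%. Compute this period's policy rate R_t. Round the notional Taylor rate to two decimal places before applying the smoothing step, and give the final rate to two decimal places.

11.77%

Output 2.8% above potential → gap = 2.8.
R^T_t = 1.9 + 5.7 + 1.13 × (5.7 − 2.6) + 0.46 × 2.8
   = 1.9 + 5.7 + 3.503 + 1.288 = 12.39
R_t = 0.68 × 11.48 + 0.32 × 12.39 = 7.8064 + 3.9648 = 11.77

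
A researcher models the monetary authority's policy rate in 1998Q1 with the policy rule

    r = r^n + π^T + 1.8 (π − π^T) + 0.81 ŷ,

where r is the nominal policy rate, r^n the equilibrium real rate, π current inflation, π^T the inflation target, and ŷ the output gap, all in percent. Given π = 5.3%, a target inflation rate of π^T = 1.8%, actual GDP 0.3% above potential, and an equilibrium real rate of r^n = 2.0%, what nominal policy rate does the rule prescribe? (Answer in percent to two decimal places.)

Output 0.3% above potential → ŷ = 0.3.
r = 2.0 + 1.8 + 1.8 × (5.3 − 1.8) + 0.81 × 0.3
   = 2.0 + 1.8 + 6.3 + 0.243 = 10.34

10.34%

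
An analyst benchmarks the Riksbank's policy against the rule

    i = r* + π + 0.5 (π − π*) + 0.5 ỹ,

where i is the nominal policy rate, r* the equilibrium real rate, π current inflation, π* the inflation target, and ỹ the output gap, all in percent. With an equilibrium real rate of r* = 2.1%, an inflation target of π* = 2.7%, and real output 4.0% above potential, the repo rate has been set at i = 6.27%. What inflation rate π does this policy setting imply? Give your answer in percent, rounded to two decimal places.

2.35%

Output 4.0% above potential → ỹ = 4.0.
Collecting π: i = r* + (1 + 0.5) π − 0.5 π* + 0.5 ỹ
1.5 π = 6.27 − 2.1 + 0.5 × 2.7 − 0.5 × 4.0 = 3.52
π = 3.52 / 1.5 = 2.35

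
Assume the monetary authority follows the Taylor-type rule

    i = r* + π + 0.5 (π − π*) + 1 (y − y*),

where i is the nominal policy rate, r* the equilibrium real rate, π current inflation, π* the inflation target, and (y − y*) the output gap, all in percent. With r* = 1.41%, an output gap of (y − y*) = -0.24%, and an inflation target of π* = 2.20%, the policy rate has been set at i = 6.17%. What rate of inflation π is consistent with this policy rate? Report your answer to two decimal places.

Collecting π: i = r* + (1 + 0.5) π − 0.5 π* + 1 (y − y*)
1.5 π = 6.17 − 1.41 + 0.5 × 2.20 − 1 × (-0.24) = 6.1
π = 6.1 / 1.5 = 4.07

4.07%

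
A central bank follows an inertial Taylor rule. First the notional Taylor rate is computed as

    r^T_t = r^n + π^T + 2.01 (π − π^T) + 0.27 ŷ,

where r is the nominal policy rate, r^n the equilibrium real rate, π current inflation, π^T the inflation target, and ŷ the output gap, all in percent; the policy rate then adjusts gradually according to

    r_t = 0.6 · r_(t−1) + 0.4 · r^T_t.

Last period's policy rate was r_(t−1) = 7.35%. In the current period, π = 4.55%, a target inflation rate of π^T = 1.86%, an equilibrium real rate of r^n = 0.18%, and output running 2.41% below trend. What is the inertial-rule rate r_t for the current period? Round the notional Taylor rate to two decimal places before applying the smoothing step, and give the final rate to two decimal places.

7.13%

Output 2.41% below potential → ŷ = -2.41.
r^T_t = 0.18 + 1.86 + 2.01 × (4.55 − 1.86) + 0.27 × (-2.41)
   = 0.18 + 1.86 + 5.4069 − 0.6507 = 6.80
r_t = 0.6 × 7.35 + 0.4 × 6.80 = 4.41 + 2.72 = 7.13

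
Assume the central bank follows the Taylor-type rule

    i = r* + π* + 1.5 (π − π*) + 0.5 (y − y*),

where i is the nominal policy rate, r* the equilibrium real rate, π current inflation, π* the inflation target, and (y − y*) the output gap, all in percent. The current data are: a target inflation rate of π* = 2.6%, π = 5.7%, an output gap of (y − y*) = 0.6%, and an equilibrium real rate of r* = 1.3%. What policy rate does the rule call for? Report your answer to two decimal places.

8.85%

i = 1.3 + 2.6 + 1.5 × (5.7 − 2.6) + 0.5 × 0.6
   = 1.3 + 2.6 + 4.65 + 0.3 = 8.85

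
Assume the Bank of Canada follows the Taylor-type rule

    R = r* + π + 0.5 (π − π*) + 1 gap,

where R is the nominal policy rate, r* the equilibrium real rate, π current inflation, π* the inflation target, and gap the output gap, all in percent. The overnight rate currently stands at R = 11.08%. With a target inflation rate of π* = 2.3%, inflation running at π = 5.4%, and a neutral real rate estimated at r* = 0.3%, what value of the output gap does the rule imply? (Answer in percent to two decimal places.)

3.83%

1 gap = 11.08 − 0.3 − 5.4 − 0.5 × (5.4 − 2.3) = 3.83
gap = 3.83 / 1 = 3.83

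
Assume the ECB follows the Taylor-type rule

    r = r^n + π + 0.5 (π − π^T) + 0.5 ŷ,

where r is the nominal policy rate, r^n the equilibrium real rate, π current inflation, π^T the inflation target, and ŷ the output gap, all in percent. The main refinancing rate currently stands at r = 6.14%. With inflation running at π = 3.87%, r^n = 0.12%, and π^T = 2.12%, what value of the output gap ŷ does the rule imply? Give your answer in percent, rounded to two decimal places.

2.55%

0.5 ŷ = 6.14 − 0.12 − 3.87 − 0.5 × (3.87 − 2.12) = 1.275
ŷ = 1.275 / 0.5 = 2.55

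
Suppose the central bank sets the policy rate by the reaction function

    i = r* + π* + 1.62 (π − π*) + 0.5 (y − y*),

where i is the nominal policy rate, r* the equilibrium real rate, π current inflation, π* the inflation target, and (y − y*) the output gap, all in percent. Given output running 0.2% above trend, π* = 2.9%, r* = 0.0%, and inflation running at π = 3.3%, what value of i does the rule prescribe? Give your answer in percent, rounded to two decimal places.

3.65%

Output 0.2% above potential → (y − y*) = 0.2.
i = 0.0 + 2.9 + 1.62 × (3.3 − 2.9) + 0.5 × 0.2
   = 0.0 + 2.9 + 0.648 + 0.1 = 3.65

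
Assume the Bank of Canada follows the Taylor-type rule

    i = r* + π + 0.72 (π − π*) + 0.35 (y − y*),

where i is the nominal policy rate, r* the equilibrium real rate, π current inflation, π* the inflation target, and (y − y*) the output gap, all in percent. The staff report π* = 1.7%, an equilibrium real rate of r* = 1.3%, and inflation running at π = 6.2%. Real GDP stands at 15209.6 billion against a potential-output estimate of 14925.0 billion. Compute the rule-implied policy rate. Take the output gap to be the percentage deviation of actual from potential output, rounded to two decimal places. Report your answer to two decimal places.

11.41%

Output gap = 100 × (15209.6 − 14925.0) / 14925.0 = 1.91%.
i = 1.30 + 6.20 + 0.72 × (6.20 − 1.70) + 0.35 × 1.91
   = 1.30 + 6.2 + 3.24 + 0.6685 = 11.41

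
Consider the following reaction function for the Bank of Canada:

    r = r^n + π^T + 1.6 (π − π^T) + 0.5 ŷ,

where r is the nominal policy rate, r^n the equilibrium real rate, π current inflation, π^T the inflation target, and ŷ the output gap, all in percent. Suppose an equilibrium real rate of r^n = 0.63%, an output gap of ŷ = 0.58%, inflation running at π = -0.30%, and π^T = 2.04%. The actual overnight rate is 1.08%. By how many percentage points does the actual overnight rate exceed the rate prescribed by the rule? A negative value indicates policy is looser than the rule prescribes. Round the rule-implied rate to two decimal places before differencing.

1.86 pp

r = 0.63 + 2.04 + 1.6 × (-0.30 − 2.04) + 0.5 × 0.58
   = 0.63 + 2.04 − 3.744 + 0.29 = -0.78
Deviation = 1.08 − (-0.78) = 1.86 pp.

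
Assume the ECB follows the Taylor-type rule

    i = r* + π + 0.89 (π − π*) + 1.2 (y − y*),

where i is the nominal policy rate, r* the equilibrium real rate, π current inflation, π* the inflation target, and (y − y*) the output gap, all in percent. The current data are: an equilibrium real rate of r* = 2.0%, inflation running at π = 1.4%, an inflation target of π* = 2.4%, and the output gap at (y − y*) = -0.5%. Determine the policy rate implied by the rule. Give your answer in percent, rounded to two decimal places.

i = 2.0 + 1.4 + 0.89 × (1.4 − 2.4) + 1.2 × (-0.5)
   = 2.0 + 1.4 − 0.89 − 0.6 = 1.91

1.91%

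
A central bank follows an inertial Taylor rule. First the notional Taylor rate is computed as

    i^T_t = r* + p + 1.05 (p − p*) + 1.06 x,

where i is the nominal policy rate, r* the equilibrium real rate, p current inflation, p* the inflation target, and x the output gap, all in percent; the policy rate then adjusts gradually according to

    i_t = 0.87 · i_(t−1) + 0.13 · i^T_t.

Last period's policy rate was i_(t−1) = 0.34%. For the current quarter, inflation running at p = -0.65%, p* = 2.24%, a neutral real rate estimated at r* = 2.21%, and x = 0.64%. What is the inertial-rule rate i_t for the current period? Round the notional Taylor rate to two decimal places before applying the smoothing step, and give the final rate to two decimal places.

i^T_t = 2.21 + (-0.65) + 1.05 × (-0.65 − 2.24) + 1.06 × 0.64
   = 2.21 − 0.65 − 3.0345 + 0.6784 = -0.80
i_t = 0.87 × 0.34 + 0.13 × (-0.80) = 0.2958 − 0.104 = 0.19

0.19%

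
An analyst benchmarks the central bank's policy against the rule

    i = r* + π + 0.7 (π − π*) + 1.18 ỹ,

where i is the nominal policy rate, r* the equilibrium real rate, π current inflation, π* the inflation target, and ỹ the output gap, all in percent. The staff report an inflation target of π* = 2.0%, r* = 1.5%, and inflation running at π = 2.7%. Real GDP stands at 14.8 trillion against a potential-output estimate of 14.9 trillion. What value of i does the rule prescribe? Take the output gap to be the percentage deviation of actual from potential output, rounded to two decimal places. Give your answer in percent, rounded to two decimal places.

3.90%

Output gap = 100 × (14.8 − 14.9) / 14.9 = -0.67%.
i = 1.50 + 2.70 + 0.7 × (2.70 − 2.00) + 1.18 × (-0.67)
   = 1.50 + 2.7 + 0.49 − 0.7906 = 3.90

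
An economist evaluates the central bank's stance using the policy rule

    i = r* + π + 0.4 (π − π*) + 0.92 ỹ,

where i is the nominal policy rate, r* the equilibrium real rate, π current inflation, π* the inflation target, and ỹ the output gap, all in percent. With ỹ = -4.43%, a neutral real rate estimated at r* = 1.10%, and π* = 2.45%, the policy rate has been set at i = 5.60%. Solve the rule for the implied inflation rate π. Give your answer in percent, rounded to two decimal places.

Collecting π: i = r* + (1 + 0.4) π − 0.4 π* + 0.92 ỹ
1.4 π = 5.60 − 1.10 + 0.4 × 2.45 − 0.92 × (-4.43) = 9.5556
π = 9.5556 / 1.4 = 6.83

6.83%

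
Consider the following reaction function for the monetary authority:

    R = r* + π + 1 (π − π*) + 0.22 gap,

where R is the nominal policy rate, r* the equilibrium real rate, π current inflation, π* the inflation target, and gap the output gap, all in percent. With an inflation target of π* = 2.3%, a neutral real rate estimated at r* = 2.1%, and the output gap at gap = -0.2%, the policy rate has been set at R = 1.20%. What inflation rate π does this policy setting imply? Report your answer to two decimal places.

Collecting π: R = r* + (1 + 1) π − 1 π* + 0.22 gap
2 π = 1.20 − 2.1 + 1 × 2.3 − 0.22 × (-0.2) = 1.444
π = 1.444 / 2 = 0.72

0.72%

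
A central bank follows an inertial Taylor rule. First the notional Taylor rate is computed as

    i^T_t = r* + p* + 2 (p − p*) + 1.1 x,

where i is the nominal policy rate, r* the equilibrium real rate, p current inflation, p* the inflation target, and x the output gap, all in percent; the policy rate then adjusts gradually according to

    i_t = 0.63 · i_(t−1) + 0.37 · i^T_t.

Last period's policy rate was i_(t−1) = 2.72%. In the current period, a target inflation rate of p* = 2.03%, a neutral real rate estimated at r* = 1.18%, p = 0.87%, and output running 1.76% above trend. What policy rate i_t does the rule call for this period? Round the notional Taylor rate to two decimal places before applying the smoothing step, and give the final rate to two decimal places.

2.76%

Output 1.76% above potential → x = 1.76.
i^T_t = 1.18 + 2.03 + 2 × (0.87 − 2.03) + 1.1 × 1.76
   = 1.18 + 2.03 − 2.32 + 1.936 = 2.83
i_t = 0.63 × 2.72 + 0.37 × 2.83 = 1.7136 + 1.0471 = 2.76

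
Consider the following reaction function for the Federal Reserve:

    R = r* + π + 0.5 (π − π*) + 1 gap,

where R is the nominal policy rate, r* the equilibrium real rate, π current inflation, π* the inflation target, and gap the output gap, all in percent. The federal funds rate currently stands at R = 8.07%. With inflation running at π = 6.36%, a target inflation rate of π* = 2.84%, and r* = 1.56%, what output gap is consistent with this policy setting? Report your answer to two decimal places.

-1.61%

1 gap = 8.07 − 1.56 − 6.36 − 0.5 × (6.36 − 2.84) = -1.61
gap = -1.61 / 1 = -1.61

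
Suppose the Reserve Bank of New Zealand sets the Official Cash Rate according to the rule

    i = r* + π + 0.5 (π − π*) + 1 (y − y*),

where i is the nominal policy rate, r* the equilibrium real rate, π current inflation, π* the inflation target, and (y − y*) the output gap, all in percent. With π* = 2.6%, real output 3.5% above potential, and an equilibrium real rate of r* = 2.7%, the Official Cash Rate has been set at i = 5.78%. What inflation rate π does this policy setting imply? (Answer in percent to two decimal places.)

Output 3.5% above potential → (y − y*) = 3.5.
Collecting π: i = r* + (1 + 0.5) π − 0.5 π* + 1 (y − y*)
1.5 π = 5.78 − 2.7 + 0.5 × 2.6 − 1 × 3.5 = 0.88
π = 0.88 / 1.5 = 0.59

0.59%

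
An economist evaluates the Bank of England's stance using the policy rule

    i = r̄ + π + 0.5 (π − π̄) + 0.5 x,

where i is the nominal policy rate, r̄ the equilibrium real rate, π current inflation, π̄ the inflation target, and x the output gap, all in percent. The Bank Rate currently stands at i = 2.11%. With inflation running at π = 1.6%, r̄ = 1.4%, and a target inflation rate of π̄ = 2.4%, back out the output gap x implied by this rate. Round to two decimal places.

-0.98%

0.5 x = 2.11 − 1.4 − 1.6 − 0.5 × (1.6 − 2.4) = -0.49
x = -0.49 / 0.5 = -0.98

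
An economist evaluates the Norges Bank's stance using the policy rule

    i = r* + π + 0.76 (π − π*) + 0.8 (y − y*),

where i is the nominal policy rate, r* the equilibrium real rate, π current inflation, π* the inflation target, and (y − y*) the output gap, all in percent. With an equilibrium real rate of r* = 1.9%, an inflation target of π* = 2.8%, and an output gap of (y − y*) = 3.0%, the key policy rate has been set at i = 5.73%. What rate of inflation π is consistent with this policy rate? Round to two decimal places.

2.02%

Collecting π: i = r* + (1 + 0.76) π − 0.76 π* + 0.8 (y − y*)
1.76 π = 5.73 − 1.9 + 0.76 × 2.8 − 0.8 × 3.0 = 3.558
π = 3.558 / 1.76 = 2.02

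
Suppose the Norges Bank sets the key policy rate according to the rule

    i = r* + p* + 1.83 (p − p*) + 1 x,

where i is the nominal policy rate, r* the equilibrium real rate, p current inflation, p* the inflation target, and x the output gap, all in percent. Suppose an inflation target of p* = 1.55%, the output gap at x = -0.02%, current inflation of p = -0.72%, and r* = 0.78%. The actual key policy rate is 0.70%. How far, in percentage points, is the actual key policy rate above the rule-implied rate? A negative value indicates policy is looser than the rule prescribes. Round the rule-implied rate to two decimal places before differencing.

2.54 pp

i = 0.78 + 1.55 + 1.83 × (-0.72 − 1.55) + 1 × (-0.02)
   = 0.78 + 1.55 − 4.1541 − 0.02 = -1.84
Deviation = 0.70 − (-1.84) = 2.54 pp.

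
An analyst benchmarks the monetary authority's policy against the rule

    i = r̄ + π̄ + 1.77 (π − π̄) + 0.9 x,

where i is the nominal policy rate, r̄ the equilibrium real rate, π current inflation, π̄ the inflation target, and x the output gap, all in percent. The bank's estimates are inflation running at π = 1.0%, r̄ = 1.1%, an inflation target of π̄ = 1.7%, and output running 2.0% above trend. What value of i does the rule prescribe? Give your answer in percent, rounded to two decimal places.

Output 2.0% above potential → x = 2.0.
i = 1.1 + 1.7 + 1.77 × (1.0 − 1.7) + 0.9 × 2.0
   = 1.1 + 1.7 − 1.239 + 1.8 = 3.36

3.36%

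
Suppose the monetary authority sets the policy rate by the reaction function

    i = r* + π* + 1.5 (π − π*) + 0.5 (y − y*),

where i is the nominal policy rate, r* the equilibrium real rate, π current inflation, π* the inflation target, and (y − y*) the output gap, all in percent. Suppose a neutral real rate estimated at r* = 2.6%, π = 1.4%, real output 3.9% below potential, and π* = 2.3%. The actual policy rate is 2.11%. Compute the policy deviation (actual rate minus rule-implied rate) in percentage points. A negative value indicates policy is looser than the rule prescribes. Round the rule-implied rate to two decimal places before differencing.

Output 3.9% below potential → (y − y*) = -3.9.
i = 2.6 + 2.3 + 1.5 × (1.4 − 2.3) + 0.5 × (-3.9)
   = 2.6 + 2.3 − 1.35 − 1.95 = 1.60
Deviation = 2.11 − 1.60 = 0.51 pp.

0.51 pp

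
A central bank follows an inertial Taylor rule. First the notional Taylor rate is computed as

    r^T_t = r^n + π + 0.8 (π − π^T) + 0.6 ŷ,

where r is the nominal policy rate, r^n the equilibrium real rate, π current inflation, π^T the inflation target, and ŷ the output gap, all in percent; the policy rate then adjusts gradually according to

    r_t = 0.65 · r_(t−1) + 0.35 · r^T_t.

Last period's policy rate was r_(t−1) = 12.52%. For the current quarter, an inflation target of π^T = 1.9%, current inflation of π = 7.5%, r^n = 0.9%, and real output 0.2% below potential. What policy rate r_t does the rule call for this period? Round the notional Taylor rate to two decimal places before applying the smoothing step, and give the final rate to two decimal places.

12.60%

Output 0.2% below potential → ŷ = -0.2.
r^T_t = 0.9 + 7.5 + 0.8 × (7.5 − 1.9) + 0.6 × (-0.2)
   = 0.9 + 7.5 + 4.48 − 0.12 = 12.76
r_t = 0.65 × 12.52 + 0.35 × 12.76 = 8.138 + 4.466 = 12.60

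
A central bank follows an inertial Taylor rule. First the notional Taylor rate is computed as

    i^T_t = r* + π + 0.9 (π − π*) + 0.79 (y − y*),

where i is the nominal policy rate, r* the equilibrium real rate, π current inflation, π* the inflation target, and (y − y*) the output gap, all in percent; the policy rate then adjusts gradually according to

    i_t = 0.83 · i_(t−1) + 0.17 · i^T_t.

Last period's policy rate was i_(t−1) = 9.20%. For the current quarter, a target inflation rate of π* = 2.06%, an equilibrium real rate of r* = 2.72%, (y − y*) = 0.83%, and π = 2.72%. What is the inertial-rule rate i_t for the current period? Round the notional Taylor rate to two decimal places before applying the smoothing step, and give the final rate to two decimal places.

8.77%

i^T_t = 2.72 + 2.72 + 0.9 × (2.72 − 2.06) + 0.79 × 0.83
   = 2.72 + 2.72 + 0.594 + 0.6557 = 6.69
i_t = 0.83 × 9.20 + 0.17 × 6.69 = 7.636 + 1.1373 = 8.77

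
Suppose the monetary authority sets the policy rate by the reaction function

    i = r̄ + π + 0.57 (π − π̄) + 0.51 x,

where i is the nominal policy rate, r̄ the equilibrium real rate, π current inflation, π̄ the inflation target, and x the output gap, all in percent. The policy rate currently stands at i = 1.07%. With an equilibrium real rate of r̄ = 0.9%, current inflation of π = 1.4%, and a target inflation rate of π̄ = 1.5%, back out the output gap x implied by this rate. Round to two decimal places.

-2.30%

0.51 x = 1.07 − 0.9 − 1.4 − 0.57 × (1.4 − 1.5) = -1.173
x = -1.173 / 0.51 = -2.30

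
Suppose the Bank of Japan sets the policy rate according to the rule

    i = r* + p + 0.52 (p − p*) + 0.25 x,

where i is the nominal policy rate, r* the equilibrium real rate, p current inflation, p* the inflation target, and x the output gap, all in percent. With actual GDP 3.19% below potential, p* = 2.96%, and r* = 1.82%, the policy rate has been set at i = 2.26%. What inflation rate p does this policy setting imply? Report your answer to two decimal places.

Output 3.19% below potential → x = -3.19.
Collecting p: i = r* + (1 + 0.52) p − 0.52 p* + 0.25 x
1.52 p = 2.26 − 1.82 + 0.52 × 2.96 − 0.25 × (-3.19) = 2.7767
p = 2.7767 / 1.52 = 1.83

1.83%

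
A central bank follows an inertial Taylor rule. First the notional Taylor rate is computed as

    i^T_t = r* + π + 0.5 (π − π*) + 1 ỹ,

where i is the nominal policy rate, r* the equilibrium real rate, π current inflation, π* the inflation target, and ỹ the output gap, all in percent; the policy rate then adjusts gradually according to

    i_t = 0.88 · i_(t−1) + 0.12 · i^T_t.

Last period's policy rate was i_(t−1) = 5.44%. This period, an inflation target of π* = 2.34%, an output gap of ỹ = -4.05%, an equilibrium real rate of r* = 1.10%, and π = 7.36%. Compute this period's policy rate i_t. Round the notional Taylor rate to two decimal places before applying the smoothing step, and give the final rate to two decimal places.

i^T_t = 1.10 + 7.36 + 0.5 × (7.36 − 2.34) + 1 × (-4.05)
   = 1.10 + 7.36 + 2.51 − 4.05 = 6.92
i_t = 0.88 × 5.44 + 0.12 × 6.92 = 4.7872 + 0.8304 = 5.62

5.62%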